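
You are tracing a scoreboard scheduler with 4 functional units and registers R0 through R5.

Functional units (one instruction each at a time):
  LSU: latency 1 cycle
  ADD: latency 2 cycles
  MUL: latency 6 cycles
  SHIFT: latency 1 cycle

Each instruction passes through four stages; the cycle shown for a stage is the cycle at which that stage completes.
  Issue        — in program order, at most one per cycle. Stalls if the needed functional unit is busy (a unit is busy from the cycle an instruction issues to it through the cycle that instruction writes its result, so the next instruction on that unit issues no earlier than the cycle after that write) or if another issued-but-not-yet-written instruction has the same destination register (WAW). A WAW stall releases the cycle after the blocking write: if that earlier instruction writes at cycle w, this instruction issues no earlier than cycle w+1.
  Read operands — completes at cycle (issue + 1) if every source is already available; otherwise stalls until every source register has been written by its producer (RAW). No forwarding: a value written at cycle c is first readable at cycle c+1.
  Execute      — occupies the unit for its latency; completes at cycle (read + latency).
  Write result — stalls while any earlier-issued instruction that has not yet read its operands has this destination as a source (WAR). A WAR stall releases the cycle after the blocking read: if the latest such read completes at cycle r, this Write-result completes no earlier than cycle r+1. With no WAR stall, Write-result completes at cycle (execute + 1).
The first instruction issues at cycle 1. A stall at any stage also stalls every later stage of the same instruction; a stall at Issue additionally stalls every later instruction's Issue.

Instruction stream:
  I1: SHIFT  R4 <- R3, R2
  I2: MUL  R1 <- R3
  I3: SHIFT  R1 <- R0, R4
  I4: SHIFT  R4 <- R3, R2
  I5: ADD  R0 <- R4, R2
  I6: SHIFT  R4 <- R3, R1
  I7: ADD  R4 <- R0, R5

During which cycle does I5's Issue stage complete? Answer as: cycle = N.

cycle = 16

cycle 1: I1 issues→SHIFT
cycle 2: I1 reads · I2 issues→MUL
cycle 3: I1 exec-done · I2 reads
cycle 4: I1 writes R4
cycle 9: I2 exec-done
cycle 10: I2 writes R1
cycle 11: I3 issues→SHIFT
cycle 12: I3 reads
cycle 13: I3 exec-done
cycle 14: I3 writes R1
cycle 15: I4 issues→SHIFT
cycle 16: I4 reads · I5 issues→ADD
cycle 17: I4 exec-done
cycle 18: I4 writes R4
cycle 19: I5 reads · I6 issues→SHIFT
cycle 20: I6 reads
cycle 21: I5 exec-done · I6 exec-done
cycle 22: I5 writes R0 · I6 writes R4
cycle 23: I7 issues→ADD
cycle 24: I7 reads
cycle 26: I7 exec-done
cycle 27: I7 writes R4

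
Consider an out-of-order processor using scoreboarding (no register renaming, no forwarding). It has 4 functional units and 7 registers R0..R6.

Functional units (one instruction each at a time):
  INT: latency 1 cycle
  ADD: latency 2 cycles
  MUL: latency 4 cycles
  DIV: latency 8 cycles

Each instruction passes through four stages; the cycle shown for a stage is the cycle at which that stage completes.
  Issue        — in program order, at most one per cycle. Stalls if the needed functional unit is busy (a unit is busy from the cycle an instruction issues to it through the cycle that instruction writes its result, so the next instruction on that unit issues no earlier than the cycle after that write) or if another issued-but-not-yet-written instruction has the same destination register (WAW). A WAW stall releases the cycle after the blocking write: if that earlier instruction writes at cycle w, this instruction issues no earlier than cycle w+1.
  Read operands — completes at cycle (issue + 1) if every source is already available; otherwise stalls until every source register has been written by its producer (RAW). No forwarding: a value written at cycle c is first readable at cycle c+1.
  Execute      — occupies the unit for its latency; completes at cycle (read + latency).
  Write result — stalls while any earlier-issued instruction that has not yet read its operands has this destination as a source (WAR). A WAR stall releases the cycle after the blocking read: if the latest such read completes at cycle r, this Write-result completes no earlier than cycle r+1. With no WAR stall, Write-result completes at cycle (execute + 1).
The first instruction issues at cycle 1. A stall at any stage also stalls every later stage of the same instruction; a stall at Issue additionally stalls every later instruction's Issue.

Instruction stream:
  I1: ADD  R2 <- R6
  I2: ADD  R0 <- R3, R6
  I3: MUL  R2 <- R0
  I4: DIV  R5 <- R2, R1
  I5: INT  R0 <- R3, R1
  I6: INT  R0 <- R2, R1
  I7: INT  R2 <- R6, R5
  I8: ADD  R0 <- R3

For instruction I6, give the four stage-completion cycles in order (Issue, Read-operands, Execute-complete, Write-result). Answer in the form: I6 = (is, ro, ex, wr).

I1 -> (1, 2, 4, 5)
I2 -> (6, 7, 9, 10)  // struct: ADD busy until I1 writes@5
I3 -> (7, 11, 15, 16)  // RAW R0: wait I2 write@10
I4 -> (8, 17, 25, 26)  // RAW R2: wait I3 write@16
I5 -> (11, 12, 13, 14)  // WAW R0: wait I2 write@10
I6 -> (15, 17, 18, 19)  // struct: INT busy until I5 writes@14, RAW R2: wait I3 write@16
I7 -> (20, 27, 28, 29)  // struct: INT busy until I6 writes@19, RAW R5: wait I4 write@26
I8 -> (21, 22, 24, 25)

I6 = (15, 17, 18, 19)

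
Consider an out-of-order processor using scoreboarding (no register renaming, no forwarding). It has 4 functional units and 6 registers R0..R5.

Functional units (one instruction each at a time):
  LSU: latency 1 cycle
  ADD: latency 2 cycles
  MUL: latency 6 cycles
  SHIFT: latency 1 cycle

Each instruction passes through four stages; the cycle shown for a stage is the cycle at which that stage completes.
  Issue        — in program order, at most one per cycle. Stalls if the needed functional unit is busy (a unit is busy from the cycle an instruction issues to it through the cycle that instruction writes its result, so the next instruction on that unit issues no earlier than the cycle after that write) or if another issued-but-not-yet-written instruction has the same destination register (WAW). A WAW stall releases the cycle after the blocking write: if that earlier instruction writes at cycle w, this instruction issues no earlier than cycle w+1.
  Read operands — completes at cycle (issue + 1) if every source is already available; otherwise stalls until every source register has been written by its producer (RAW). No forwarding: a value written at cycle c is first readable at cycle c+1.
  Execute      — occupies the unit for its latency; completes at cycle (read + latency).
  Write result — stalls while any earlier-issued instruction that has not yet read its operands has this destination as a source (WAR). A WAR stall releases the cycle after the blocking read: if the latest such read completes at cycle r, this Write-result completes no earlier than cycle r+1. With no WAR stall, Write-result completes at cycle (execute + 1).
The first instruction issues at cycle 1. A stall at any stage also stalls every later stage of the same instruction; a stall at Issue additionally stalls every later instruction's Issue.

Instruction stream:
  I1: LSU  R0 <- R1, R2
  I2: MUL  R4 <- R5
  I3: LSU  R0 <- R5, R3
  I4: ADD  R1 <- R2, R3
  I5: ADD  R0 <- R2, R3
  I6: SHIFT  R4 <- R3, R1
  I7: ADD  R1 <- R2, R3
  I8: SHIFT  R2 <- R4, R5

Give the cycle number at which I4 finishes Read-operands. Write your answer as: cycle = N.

cycle = 7

c1: I1 dispatched to LSU
c2: I1 operands ready | I2 dispatched to MUL
c3: I1 complete | I2 operands ready
c4: R0←I1
c5: I3 dispatched to LSU
c6: I3 operands ready | I4 dispatched to ADD
c7: I3 complete | I4 operands ready
c8: R0←I3
c9: I2 complete | I4 complete
c10: R4←I2 | R1←I4
c11: I5 dispatched to ADD
c12: I5 operands ready | I6 dispatched to SHIFT
c13: I6 operands ready
c14: I5 complete | I6 complete
c15: R0←I5 | R4←I6
c16: I7 dispatched to ADD
c17: I7 operands ready | I8 dispatched to SHIFT
c18: I8 operands ready
c19: I7 complete | I8 complete
c20: R1←I7 | R2←I8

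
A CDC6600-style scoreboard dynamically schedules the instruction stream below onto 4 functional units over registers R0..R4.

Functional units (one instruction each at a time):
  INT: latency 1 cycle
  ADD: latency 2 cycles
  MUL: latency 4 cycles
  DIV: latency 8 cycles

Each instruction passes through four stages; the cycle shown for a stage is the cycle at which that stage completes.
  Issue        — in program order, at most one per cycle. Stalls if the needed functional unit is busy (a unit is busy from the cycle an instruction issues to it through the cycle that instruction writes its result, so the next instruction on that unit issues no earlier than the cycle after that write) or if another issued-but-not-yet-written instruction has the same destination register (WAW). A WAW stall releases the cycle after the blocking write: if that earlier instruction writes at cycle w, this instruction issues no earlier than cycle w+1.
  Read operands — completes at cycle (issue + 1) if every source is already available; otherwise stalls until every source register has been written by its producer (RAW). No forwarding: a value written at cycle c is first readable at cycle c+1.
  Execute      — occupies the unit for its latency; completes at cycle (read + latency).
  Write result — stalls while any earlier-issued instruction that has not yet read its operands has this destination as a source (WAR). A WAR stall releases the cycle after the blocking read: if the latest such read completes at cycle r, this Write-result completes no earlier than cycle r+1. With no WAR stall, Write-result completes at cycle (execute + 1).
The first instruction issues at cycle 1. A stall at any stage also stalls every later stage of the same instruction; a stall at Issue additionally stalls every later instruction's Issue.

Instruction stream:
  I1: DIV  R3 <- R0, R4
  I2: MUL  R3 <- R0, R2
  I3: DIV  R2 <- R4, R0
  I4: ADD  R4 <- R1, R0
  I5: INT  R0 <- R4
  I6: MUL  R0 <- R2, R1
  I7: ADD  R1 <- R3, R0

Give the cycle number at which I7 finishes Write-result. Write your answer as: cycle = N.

[I1] 1/2/10/11
[I2] 12/13/17/18  (WAW R3: wait I1 write@11)
[I3] 13/14/22/23
[I4] 14/15/17/18
[I5] 15/19/20/21  (RAW R4: wait I4 write@18)
[I6] 22/24/28/29  (WAW R0: wait I5 write@21; RAW R2: wait I3 write@23)
[I7] 23/30/32/33  (RAW R0: wait I6 write@29)

cycle = 33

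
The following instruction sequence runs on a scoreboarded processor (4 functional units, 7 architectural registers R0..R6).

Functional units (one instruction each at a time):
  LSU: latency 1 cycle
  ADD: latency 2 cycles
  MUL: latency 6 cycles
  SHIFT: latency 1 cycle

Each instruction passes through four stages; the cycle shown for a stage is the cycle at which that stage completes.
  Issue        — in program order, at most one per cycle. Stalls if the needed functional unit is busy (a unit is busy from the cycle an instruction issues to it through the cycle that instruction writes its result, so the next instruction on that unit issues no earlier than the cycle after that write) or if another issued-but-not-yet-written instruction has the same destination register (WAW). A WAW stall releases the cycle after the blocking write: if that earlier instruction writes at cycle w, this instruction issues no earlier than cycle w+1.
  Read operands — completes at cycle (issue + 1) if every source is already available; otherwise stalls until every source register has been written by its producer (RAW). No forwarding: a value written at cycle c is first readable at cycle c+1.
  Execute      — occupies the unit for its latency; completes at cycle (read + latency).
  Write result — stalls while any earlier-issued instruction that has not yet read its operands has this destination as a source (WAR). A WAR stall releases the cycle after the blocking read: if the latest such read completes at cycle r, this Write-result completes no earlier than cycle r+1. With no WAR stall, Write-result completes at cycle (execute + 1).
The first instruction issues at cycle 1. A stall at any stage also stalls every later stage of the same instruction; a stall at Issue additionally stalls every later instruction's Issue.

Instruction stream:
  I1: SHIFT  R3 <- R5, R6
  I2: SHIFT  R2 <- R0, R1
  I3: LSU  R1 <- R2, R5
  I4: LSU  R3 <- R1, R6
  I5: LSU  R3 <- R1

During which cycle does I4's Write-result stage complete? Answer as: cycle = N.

c1: I1 issues→SHIFT
c2: I1 reads
c3: I1 exec-done
c4: I1 writes R3
c5: I2 issues→SHIFT
c6: I2 reads · I3 issues→LSU
c7: I2 exec-done
c8: I2 writes R2
c9: I3 reads
c10: I3 exec-done
c11: I3 writes R1
c12: I4 issues→LSU
c13: I4 reads
c14: I4 exec-done
c15: I4 writes R3
c16: I5 issues→LSU
c17: I5 reads
c18: I5 exec-done
c19: I5 writes R3

cycle = 15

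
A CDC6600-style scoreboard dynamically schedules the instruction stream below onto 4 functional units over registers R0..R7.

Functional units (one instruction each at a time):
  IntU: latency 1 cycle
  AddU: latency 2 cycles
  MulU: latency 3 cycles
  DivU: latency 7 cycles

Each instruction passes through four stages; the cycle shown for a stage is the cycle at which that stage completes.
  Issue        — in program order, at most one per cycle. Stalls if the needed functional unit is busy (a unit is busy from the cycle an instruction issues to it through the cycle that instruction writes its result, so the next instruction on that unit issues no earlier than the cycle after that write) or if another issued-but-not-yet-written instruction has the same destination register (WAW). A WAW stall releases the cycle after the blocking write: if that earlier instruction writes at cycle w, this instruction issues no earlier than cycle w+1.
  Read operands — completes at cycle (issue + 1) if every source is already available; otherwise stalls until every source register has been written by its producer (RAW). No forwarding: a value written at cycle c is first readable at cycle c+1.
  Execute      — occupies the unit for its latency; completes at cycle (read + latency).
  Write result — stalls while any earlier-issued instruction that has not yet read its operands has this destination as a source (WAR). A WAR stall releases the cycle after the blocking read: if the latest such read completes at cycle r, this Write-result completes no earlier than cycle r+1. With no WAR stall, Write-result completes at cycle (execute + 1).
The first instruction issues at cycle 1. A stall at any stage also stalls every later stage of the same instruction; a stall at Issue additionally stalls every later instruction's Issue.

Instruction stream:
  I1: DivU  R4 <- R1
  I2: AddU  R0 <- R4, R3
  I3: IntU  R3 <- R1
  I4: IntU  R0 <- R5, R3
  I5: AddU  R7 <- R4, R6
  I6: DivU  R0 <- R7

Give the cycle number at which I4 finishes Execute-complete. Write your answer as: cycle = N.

cycle 1: I1 dispatched to DivU
cycle 2: I1 operands ready | I2 dispatched to AddU
cycle 3: I3 dispatched to IntU
cycle 4: I3 operands ready
cycle 5: I3 complete
cycle 9: I1 complete
cycle 10: R4←I1
cycle 11: I2 operands ready
cycle 12: R3←I3
cycle 13: I2 complete
cycle 14: R0←I2
cycle 15: I4 dispatched to IntU
cycle 16: I4 operands ready | I5 dispatched to AddU
cycle 17: I4 complete | I5 operands ready
cycle 18: R0←I4
cycle 19: I5 complete | I6 dispatched to DivU
cycle 20: R7←I5
cycle 21: I6 operands ready
cycle 28: I6 complete
cycle 29: R0←I6

cycle = 17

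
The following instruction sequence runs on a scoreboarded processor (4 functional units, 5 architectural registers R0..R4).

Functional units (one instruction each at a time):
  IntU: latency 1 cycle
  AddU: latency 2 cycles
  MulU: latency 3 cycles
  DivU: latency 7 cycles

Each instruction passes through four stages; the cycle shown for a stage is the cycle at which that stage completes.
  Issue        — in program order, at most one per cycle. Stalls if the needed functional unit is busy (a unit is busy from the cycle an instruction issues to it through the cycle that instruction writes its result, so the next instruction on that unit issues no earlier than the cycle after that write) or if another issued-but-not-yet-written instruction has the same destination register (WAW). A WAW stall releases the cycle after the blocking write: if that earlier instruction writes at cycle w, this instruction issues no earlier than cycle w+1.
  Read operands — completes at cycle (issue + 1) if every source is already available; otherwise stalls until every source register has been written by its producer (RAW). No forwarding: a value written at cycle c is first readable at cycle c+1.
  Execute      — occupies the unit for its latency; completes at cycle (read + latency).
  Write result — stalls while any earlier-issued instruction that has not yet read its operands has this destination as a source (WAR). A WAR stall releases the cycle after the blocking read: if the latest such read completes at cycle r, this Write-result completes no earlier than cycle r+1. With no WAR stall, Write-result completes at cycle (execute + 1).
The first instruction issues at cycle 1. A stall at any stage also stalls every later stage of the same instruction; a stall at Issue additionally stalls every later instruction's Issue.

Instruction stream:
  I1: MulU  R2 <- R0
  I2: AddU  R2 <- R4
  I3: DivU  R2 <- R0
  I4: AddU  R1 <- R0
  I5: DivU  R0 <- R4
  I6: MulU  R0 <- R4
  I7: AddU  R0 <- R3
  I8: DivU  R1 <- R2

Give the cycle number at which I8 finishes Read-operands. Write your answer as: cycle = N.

  I1 | 1 | 2 | 5 | 6
  I2 | 7 | 8 | 10 | 11   WAW R2: wait I1 write@6
  I3 | 12 | 13 | 20 | 21   WAW R2: wait I2 write@11
  I4 | 13 | 14 | 16 | 17
  I5 | 22 | 23 | 30 | 31   struct: DivU busy until I3 writes@21
  I6 | 32 | 33 | 36 | 37   WAW R0: wait I5 write@31
  I7 | 38 | 39 | 41 | 42   WAW R0: wait I6 write@37
  I8 | 39 | 40 | 47 | 48

cycle = 40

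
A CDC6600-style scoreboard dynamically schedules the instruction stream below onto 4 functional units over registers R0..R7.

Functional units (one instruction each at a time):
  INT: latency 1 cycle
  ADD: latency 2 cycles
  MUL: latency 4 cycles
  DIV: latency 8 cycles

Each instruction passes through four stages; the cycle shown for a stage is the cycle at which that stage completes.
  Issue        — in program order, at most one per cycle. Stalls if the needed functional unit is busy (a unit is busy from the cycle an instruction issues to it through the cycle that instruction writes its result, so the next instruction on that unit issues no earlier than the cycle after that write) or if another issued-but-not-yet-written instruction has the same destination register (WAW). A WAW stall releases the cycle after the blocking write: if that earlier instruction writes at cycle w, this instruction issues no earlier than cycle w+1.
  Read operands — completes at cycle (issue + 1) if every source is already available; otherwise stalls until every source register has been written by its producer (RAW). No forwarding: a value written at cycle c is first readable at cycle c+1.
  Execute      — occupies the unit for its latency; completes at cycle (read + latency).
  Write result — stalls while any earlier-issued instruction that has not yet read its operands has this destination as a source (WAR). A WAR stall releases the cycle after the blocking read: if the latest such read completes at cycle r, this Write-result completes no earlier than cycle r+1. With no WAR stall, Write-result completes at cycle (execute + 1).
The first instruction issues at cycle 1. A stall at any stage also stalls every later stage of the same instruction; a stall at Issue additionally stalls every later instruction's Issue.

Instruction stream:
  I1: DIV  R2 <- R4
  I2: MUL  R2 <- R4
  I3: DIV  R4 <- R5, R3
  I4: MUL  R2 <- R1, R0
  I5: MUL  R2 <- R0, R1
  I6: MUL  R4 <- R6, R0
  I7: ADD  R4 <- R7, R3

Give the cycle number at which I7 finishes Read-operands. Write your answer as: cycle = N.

cycle = 41

[1] I1→DIV
[2] I1 RO
[10] I1 EX
[11] I1 WR R2
[12] I2→MUL
[13] I2 RO, I3→DIV
[14] I3 RO
[17] I2 EX
[18] I2 WR R2
[19] I4→MUL
[20] I4 RO
[22] I3 EX
[23] I3 WR R4
[24] I4 EX
[25] I4 WR R2
[26] I5→MUL
[27] I5 RO
[31] I5 EX
[32] I5 WR R2
[33] I6→MUL
[34] I6 RO
[38] I6 EX
[39] I6 WR R4
[40] I7→ADD
[41] I7 RO
[43] I7 EX
[44] I7 WR R4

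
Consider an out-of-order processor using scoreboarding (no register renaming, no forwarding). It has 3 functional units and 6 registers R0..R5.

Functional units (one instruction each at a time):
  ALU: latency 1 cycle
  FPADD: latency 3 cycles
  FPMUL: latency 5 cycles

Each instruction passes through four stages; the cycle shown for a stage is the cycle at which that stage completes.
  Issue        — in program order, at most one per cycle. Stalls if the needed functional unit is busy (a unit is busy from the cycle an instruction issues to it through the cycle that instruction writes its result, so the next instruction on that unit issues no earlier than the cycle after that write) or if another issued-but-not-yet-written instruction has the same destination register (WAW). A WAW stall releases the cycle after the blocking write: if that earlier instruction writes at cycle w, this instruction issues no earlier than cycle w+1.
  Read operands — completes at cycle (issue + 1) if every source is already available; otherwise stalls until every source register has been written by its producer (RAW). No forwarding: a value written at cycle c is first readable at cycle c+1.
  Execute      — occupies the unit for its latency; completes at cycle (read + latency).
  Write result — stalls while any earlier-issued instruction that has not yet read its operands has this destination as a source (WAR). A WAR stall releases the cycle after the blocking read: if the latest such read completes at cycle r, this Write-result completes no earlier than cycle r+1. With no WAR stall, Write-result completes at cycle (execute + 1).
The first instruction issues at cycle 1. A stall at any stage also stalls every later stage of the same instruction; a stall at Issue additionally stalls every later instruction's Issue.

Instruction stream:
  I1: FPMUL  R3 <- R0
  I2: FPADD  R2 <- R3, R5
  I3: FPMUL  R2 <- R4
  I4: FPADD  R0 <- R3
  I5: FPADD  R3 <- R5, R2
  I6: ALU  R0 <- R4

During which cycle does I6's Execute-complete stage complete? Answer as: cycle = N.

cycle = 24

t=1  I1 dispatched to FPMUL
t=2  I1 operands ready, I2 dispatched to FPADD
t=7  I1 complete
t=8  R3←I1
t=9  I2 operands ready
t=12  I2 complete
t=13  R2←I2
t=14  I3 dispatched to FPMUL
t=15  I3 operands ready, I4 dispatched to FPADD
t=16  I4 operands ready
t=19  I4 complete
t=20  I3 complete, R0←I4
t=21  R2←I3, I5 dispatched to FPADD
t=22  I5 operands ready, I6 dispatched to ALU
t=23  I6 operands ready
t=24  I6 complete
t=25  I5 complete, R0←I6
t=26  R3←I5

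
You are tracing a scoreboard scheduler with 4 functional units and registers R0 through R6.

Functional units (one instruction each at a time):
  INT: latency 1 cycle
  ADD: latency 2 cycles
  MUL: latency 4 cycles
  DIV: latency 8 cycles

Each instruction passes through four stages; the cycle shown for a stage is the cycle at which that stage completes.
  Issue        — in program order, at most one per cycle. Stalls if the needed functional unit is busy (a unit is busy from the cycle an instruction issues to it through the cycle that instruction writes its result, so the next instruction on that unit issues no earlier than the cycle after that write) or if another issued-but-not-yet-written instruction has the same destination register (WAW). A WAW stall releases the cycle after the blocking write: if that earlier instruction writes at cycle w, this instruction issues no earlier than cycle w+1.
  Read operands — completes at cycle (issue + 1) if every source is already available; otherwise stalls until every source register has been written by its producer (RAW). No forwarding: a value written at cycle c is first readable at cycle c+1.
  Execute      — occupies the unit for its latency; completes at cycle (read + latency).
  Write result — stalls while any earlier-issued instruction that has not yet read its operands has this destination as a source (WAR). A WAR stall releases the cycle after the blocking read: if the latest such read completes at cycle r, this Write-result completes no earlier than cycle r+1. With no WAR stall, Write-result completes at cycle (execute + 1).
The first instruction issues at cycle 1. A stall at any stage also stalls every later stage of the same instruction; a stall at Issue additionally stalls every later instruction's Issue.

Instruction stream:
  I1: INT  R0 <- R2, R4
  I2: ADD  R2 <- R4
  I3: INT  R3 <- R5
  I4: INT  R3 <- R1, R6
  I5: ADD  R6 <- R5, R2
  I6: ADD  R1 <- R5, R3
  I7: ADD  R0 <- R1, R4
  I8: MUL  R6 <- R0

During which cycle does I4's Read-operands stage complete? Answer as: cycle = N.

cycle = 10

[I1] 1/2/3/4
[I2] 2/3/5/6
[I3] 5/6/7/8  (struct: INT busy until I1 writes@4)
[I4] 9/10/11/12  (struct: INT busy until I3 writes@8)
[I5] 10/11/13/14
[I6] 15/16/18/19  (struct: ADD busy until I5 writes@14)
[I7] 20/21/23/24  (struct: ADD busy until I6 writes@19)
[I8] 21/25/29/30  (RAW R0: wait I7 write@24)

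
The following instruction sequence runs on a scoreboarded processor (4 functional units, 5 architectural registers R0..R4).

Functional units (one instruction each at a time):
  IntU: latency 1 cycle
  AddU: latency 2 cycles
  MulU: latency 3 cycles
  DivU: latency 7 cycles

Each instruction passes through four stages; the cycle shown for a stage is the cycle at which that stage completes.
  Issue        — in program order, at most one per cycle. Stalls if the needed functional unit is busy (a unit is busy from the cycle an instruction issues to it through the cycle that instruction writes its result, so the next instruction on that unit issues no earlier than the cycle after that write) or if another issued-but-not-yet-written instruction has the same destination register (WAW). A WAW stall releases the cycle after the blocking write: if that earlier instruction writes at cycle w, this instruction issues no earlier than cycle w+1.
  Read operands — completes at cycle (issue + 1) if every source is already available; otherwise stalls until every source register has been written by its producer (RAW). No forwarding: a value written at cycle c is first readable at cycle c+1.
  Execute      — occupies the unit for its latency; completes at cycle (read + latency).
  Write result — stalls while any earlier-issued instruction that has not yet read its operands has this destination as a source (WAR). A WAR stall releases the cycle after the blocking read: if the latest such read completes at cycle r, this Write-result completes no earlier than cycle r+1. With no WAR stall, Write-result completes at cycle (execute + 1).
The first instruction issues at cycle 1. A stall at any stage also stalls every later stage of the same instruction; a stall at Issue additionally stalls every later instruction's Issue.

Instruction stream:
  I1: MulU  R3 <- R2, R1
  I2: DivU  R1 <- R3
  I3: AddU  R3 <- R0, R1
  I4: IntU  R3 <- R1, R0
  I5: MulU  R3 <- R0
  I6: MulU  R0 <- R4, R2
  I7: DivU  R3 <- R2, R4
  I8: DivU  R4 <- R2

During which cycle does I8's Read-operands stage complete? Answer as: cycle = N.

  I1 | 1 | 2 | 5 | 6
  I2 | 2 | 7 | 14 | 15   RAW R3: wait I1 write@6
  I3 | 7 | 16 | 18 | 19   WAW R3: wait I1 write@6 · RAW R1: wait I2 write@15
  I4 | 20 | 21 | 22 | 23   WAW R3: wait I3 write@19
  I5 | 24 | 25 | 28 | 29   WAW R3: wait I4 write@23
  I6 | 30 | 31 | 34 | 35   struct: MulU busy until I5 writes@29
  I7 | 31 | 32 | 39 | 40
  I8 | 41 | 42 | 49 | 50   struct: DivU busy until I7 writes@40

cycle = 42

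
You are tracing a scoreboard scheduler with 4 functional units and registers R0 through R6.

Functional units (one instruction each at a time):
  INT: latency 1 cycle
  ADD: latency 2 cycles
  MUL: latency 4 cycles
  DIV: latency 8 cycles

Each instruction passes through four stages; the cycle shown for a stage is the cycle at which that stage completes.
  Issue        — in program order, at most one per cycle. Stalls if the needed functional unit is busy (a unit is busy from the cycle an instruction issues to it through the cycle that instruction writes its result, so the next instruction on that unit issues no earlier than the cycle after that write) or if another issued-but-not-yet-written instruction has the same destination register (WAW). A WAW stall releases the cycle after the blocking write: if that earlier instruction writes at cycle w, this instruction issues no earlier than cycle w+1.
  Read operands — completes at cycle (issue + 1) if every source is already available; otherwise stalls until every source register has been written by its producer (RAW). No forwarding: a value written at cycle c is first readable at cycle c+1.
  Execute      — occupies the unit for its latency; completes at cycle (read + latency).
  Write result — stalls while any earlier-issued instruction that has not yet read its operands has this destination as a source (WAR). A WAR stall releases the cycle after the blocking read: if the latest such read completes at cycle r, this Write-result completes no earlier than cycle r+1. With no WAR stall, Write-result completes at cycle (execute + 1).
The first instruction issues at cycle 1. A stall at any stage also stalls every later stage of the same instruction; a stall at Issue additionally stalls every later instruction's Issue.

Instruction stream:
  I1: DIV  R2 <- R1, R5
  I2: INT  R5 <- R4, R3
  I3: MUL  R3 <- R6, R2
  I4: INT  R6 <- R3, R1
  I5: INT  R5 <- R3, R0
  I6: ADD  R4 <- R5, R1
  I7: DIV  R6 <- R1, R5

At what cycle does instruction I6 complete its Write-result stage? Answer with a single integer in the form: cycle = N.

cycle = 28

I1: IS=1 RO=2 EX=10 WR=11
I2: IS=2 RO=3 EX=4 WR=5
I3: IS=3 RO=12 EX=16 WR=17  [RAW R2: wait I1 write@11]
I4: IS=6 RO=18 EX=19 WR=20  [struct: INT busy until I2 writes@5; RAW R3: wait I3 write@17]
I5: IS=21 RO=22 EX=23 WR=24  [struct: INT busy until I4 writes@20]
I6: IS=22 RO=25 EX=27 WR=28  [RAW R5: wait I5 write@24]
I7: IS=23 RO=25 EX=33 WR=34  [RAW R5: wait I5 write@24]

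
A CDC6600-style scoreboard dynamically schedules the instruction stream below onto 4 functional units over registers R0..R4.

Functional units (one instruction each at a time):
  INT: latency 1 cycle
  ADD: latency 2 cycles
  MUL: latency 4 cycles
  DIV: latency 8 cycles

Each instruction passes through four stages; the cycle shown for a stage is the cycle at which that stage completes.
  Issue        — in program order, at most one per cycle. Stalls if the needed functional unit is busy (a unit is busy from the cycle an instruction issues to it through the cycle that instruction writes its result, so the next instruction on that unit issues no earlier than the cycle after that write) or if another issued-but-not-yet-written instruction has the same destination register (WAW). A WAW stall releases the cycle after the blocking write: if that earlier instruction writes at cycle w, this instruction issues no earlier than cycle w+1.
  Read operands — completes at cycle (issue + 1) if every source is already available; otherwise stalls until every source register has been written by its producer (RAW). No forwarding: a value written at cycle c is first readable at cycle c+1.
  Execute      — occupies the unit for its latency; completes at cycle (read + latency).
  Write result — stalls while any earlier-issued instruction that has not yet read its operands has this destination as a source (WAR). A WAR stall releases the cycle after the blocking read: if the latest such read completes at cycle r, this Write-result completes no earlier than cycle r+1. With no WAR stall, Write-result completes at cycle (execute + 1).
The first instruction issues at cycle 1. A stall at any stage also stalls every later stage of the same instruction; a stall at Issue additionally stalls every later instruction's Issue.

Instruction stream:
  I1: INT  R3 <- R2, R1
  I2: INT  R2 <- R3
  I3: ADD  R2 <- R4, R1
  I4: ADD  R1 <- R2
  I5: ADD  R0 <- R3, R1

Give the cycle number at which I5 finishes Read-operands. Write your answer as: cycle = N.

cycle = 20

c1: I1 issues→INT
c2: I1 reads
c3: I1 exec-done
c4: I1 writes R3
c5: I2 issues→INT
c6: I2 reads
c7: I2 exec-done
c8: I2 writes R2
c9: I3 issues→ADD
c10: I3 reads
c12: I3 exec-done
c13: I3 writes R2
c14: I4 issues→ADD
c15: I4 reads
c17: I4 exec-done
c18: I4 writes R1
c19: I5 issues→ADD
c20: I5 reads
c22: I5 exec-done
c23: I5 writes R0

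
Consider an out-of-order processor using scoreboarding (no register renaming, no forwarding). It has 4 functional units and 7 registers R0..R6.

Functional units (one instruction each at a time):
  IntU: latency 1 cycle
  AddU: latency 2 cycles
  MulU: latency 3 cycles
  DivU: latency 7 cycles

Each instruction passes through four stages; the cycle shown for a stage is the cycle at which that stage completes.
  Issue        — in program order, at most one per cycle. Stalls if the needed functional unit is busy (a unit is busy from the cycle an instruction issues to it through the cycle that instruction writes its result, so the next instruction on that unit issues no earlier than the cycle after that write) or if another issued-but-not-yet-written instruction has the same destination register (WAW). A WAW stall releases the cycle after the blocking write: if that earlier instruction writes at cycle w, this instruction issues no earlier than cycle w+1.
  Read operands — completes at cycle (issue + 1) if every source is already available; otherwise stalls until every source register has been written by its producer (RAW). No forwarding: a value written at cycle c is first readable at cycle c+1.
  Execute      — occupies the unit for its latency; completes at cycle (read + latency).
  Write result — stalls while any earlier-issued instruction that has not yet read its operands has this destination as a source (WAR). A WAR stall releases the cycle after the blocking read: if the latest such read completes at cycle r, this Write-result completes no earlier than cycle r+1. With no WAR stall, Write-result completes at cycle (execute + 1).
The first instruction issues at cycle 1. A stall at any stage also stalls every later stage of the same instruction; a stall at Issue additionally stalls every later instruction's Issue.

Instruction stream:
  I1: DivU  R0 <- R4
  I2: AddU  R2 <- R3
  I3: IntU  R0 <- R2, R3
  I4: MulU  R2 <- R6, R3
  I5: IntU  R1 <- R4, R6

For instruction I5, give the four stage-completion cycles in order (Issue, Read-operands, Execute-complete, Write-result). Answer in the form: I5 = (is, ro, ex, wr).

I5 = (15, 16, 17, 18)

I1: IS=1 RO=2 EX=9 WR=10
I2: IS=2 RO=3 EX=5 WR=6
I3: IS=11 RO=12 EX=13 WR=14  [WAW R0: wait I1 write@10]
I4: IS=12 RO=13 EX=16 WR=17
I5: IS=15 RO=16 EX=17 WR=18  [struct: IntU busy until I3 writes@14]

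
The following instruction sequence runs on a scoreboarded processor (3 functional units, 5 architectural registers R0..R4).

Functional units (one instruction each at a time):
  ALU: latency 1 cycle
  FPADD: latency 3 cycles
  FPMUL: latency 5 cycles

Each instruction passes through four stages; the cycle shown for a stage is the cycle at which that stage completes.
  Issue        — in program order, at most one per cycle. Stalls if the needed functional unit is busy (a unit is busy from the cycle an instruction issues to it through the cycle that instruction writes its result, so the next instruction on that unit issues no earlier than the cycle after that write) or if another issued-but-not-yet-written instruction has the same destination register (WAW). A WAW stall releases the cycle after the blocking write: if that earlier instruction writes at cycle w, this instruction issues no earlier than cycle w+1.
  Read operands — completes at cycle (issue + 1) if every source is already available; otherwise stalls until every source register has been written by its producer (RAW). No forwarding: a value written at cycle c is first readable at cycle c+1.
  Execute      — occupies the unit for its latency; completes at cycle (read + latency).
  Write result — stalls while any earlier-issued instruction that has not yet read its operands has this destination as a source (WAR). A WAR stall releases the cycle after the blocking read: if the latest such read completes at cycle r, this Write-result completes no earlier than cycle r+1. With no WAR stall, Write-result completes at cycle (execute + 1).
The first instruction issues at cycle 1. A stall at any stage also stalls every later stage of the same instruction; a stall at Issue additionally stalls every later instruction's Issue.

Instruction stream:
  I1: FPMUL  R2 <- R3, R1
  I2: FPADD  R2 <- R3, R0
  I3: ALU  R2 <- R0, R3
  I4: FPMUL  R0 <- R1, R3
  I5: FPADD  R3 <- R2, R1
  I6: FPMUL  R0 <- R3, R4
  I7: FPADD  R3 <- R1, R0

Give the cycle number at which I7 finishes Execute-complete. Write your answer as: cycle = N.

[I1] 1/2/7/8
[I2] 9/10/13/14  (WAW R2: wait I1 write@8)
[I3] 15/16/17/18  (WAW R2: wait I2 write@14)
[I4] 16/17/22/23
[I5] 17/19/22/23  (RAW R2: wait I3 write@18)
[I6] 24/25/30/31  (struct: FPMUL busy until I4 writes@23)
[I7] 25/32/35/36  (RAW R0: wait I6 write@31)

cycle = 35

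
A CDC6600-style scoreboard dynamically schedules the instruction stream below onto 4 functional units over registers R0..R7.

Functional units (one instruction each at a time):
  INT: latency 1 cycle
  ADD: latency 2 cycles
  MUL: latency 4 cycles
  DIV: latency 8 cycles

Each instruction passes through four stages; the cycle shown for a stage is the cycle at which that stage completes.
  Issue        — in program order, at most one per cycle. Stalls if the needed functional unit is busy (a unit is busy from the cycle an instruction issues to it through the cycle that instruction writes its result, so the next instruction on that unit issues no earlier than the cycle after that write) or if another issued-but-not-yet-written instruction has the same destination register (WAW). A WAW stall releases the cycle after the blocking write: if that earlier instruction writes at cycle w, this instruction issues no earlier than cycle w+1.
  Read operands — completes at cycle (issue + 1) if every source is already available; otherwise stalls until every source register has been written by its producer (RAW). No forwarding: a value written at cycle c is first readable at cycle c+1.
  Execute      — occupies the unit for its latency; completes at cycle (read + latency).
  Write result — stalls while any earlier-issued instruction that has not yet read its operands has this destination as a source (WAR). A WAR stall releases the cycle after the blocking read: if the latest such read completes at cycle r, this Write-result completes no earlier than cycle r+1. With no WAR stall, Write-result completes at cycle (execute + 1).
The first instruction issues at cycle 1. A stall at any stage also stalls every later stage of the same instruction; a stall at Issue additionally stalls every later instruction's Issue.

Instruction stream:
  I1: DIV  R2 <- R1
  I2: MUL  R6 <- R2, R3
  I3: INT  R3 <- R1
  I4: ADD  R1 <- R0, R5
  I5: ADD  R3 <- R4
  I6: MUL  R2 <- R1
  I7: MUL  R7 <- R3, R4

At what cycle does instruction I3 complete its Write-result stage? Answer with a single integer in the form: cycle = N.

cycle = 13

cycle 1: I1 issues→DIV
cycle 2: I1 reads | I2 issues→MUL
cycle 3: I3 issues→INT
cycle 4: I3 reads | I4 issues→ADD
cycle 5: I3 exec-done | I4 reads
cycle 7: I4 exec-done
cycle 8: I4 writes R1
cycle 10: I1 exec-done
cycle 11: I1 writes R2
cycle 12: I2 reads
cycle 13: I3 writes R3
cycle 14: I5 issues→ADD
cycle 15: I5 reads
cycle 16: I2 exec-done
cycle 17: I2 writes R6 | I5 exec-done
cycle 18: I5 writes R3 | I6 issues→MUL
cycle 19: I6 reads
cycle 23: I6 exec-done
cycle 24: I6 writes R2
cycle 25: I7 issues→MUL
cycle 26: I7 reads
cycle 30: I7 exec-done
cycle 31: I7 writes R7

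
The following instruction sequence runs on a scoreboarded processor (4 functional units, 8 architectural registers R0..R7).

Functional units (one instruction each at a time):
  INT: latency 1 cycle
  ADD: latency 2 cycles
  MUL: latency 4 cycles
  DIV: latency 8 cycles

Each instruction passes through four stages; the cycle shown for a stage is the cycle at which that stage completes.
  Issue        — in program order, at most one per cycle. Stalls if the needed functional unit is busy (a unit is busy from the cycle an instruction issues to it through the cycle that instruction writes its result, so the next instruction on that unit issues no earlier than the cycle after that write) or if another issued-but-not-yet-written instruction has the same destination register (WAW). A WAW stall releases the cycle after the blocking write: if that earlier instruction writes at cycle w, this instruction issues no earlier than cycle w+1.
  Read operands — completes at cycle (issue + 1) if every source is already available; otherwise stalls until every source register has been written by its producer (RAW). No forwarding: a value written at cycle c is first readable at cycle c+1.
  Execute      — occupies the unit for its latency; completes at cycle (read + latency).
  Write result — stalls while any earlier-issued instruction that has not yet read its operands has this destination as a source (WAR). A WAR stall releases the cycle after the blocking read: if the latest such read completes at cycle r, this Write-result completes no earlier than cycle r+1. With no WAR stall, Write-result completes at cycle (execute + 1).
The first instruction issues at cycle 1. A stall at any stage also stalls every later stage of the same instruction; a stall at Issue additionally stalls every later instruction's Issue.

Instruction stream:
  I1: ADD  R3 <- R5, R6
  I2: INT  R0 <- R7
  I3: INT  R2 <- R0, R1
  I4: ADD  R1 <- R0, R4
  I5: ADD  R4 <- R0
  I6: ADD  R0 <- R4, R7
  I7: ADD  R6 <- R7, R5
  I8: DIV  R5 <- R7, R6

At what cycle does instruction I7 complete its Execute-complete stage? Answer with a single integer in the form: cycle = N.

cycle = 25

I1: IS=1 RO=2 EX=4 WR=5
I2: IS=2 RO=3 EX=4 WR=5
I3: IS=6 RO=7 EX=8 WR=9  [struct: INT busy until I2 writes@5]
I4: IS=7 RO=8 EX=10 WR=11
I5: IS=12 RO=13 EX=15 WR=16  [struct: ADD busy until I4 writes@11]
I6: IS=17 RO=18 EX=20 WR=21  [struct: ADD busy until I5 writes@16]
I7: IS=22 RO=23 EX=25 WR=26  [struct: ADD busy until I6 writes@21]
I8: IS=23 RO=27 EX=35 WR=36  [RAW R6: wait I7 write@26]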